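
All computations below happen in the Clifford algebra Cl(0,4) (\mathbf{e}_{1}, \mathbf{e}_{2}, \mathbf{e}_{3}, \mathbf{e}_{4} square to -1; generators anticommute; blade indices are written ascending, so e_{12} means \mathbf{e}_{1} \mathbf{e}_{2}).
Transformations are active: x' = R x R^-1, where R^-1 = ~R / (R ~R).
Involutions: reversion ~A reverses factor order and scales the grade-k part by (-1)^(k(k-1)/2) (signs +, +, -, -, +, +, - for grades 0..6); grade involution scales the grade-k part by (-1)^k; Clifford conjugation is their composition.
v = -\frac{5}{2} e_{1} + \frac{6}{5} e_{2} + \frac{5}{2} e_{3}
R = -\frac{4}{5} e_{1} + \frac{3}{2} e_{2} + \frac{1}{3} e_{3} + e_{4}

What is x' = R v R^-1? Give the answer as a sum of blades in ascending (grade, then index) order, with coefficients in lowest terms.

~R = -\frac{4}{5} e_{1} + \frac{3}{2} e_{2} + \frac{1}{3} e_{3} + e_{4}, and R ~R = -\frac{3601}{900}, so R^-1 = ~R / (-\frac{3601}{900}).
R v = -\frac{139}{30} + \frac{279}{100} e_{12} - \frac{7}{6} e_{13} + \frac{5}{2} e_{14} + \frac{67}{20} e_{23} - \frac{6}{5} e_{24} - \frac{5}{2} e_{34}
Answer: \frac{4661}{7202} e_{1} + \frac{40944}{18005} e_{2} - \frac{12445}{7202} e_{3} + \frac{8340}{3601} e_{4}


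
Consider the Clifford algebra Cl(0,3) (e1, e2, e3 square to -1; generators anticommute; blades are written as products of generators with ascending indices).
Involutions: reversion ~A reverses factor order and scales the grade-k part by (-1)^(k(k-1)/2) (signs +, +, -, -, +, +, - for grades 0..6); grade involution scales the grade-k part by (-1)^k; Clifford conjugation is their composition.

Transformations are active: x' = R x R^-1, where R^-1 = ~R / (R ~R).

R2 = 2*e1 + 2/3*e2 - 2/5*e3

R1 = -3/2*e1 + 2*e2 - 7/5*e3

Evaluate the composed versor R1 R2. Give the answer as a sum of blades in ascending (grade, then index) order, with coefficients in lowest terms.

Distribute over the terms of R1 (each basis-blade product reordered to ascending indices, repeated generators contracted through their squares):
(-3/2*e1) R2 = 3 - e1 e2 + 3/5*e1 e3
(2*e2) R2 = -4/3 - 4*e1 e2 - 4/5*e2 e3
(-7/5*e3) R2 = -14/25 + 14/5*e1 e3 + 14/15*e2 e3
Summing the partial products and collecting blades:
Answer: 83/75 - 5*e1 e2 + 17/5*e1 e3 + 2/15*e2 e3


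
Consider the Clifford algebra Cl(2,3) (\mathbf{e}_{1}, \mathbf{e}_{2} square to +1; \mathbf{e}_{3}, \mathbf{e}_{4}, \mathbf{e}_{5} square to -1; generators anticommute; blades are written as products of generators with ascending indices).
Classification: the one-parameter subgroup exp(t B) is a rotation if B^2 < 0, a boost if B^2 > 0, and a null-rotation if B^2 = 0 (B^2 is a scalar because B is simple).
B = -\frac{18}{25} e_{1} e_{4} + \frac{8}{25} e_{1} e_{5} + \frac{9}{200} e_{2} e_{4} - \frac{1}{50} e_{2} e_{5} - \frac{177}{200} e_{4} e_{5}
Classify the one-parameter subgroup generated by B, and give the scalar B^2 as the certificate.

B^2 term by term: the squares give (-\frac{18}{25})^2*(e_{1} e_{4})^2 + (\frac{8}{25})^2*(e_{1} e_{5})^2 + (\frac{9}{200})^2*(e_{2} e_{4})^2 + (-\frac{1}{50})^2*(e_{2} e_{5})^2 + (-\frac{177}{200})^2*(e_{4} e_{5})^2 = \frac{324}{625}*(+1) + \frac{64}{625}*(+1) + \frac{81}{40000}*(+1) + \frac{1}{2500}*(+1) + \frac{31329}{40000}*(-1) = -\frac{4}{25} (each basis 2-blade squares to minus the product of its generators' squares); cross terms between blades sharing an index anticommute and cancel; the commuting (index-disjoint) pairs give grade-4 terms 2*c*c'*(blade product), which cancel blade by blade — e_{1} e_{2} e_{4} e_{5}: -\frac{18}{625} + \frac{18}{625} = 0 — confirming B is simple. So B^2 = -\frac{4}{25}.
Answer: rotation, certificate B^2 = -\frac{4}{25}. No conjugation can change B^2 = -\frac{4}{25}; the sign gives the class.


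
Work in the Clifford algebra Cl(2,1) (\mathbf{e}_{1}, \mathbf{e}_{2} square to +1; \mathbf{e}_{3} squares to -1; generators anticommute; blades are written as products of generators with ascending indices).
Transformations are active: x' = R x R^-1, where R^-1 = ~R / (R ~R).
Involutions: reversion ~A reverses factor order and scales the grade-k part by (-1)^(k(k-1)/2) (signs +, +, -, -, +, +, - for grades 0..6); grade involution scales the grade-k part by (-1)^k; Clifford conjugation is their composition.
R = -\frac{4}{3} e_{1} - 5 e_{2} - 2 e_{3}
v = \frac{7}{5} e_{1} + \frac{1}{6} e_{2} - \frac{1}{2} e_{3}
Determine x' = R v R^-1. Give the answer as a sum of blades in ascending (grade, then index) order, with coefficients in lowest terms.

~R = -\frac{4}{3} e_{1} - 5 e_{2} - 2 e_{3}, and R ~R = \frac{205}{9}, so R^-1 = ~R / (\frac{205}{9}).
R v = -\frac{37}{10} + \frac{61}{9} e_{1} e_{2} + \frac{52}{15} e_{1} e_{3} + \frac{17}{6} e_{2} e_{3}
Answer: -\frac{991}{1025} e_{1} + \frac{1793}{1230} e_{2} + \frac{2357}{2050} e_{3}


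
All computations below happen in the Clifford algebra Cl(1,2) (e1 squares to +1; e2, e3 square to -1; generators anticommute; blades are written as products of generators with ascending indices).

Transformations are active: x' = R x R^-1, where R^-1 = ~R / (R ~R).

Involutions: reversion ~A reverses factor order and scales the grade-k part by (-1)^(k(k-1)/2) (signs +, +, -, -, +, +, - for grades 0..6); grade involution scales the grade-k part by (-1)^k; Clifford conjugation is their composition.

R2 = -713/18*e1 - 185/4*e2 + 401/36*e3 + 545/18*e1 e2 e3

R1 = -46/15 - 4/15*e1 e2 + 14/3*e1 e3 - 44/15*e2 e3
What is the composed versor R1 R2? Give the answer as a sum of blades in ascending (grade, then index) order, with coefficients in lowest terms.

Distribute over the terms of R1 (each basis-blade product reordered to ascending indices, repeated generators contracted through their squares):
(-46/15) R2 = 16399/135*e1 + 851/6*e2 - 9223/270*e3 - 2507/27*e1 e2 e3
(-4/15*e1 e2) R2 = -37/3*e1 - 1426/135*e2 - 218/27*e3 - 401/135*e1 e2 e3
(14/3*e1 e3) R2 = -2807/54*e1 - 3815/27*e2 + 4991/27*e3 + 1295/6*e1 e2 e3
(-44/15*e2 e3) R2 = 2398/27*e1 + 4411/135*e2 + 407/3*e3 + 15686/135*e1 e2 e3
Summing the partial products and collecting blades:
Answer: 39413/270*e1 + 1223/54*e2 + 75137/270*e3 + 12755/54*e1 e2 e3


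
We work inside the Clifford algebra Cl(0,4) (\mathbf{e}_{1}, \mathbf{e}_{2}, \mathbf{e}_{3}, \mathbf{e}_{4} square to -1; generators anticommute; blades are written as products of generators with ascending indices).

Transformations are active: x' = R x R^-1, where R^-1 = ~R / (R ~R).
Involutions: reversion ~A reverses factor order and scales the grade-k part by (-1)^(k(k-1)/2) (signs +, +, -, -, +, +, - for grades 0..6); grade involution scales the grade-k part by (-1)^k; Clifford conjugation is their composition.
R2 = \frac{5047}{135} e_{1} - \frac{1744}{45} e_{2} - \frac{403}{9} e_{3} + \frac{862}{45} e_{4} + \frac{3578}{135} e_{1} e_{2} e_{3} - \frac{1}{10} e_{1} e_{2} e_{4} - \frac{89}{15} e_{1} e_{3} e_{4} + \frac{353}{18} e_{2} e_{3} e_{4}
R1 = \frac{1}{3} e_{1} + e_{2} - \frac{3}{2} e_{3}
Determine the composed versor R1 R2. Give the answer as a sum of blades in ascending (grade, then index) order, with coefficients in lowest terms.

Distribute over the terms of R1 (each basis-blade product reordered to ascending indices, repeated generators contracted through their squares):
(\frac{1}{3} e_{1}) R2 = -\frac{5047}{405} - \frac{1744}{135} e_{1} e_{2} - \frac{403}{27} e_{1} e_{3} + \frac{862}{135} e_{1} e_{4} - \frac{3578}{405} e_{2} e_{3} + \frac{1}{30} e_{2} e_{4} + \frac{89}{45} e_{3} e_{4} + \frac{353}{54} e_{1} e_{2} e_{3} e_{4}
(e_{2}) R2 = \frac{1744}{45} - \frac{5047}{135} e_{1} e_{2} + \frac{3578}{135} e_{1} e_{3} - \frac{1}{10} e_{1} e_{4} - \frac{403}{9} e_{2} e_{3} + \frac{862}{45} e_{2} e_{4} - \frac{353}{18} e_{3} e_{4} + \frac{89}{15} e_{1} e_{2} e_{3} e_{4}
(-\frac{3}{2} e_{3}) R2 = -\frac{403}{6} + \frac{1789}{45} e_{1} e_{2} + \frac{5047}{90} e_{1} e_{3} + \frac{89}{10} e_{1} e_{4} - \frac{872}{15} e_{2} e_{3} - \frac{353}{12} e_{2} e_{4} - \frac{431}{15} e_{3} e_{4} + \frac{3}{20} e_{1} e_{2} e_{3} e_{4}
Summing the partial products and collecting blades:
Answer: -\frac{33107}{810} - \frac{1424}{135} e_{1} e_{2} + \frac{6089}{90} e_{1} e_{3} + \frac{410}{27} e_{1} e_{4} - \frac{45257}{405} e_{2} e_{3} - \frac{1841}{180} e_{2} e_{4} - \frac{1391}{30} e_{3} e_{4} + \frac{1363}{108} e_{1} e_{2} e_{3} e_{4}


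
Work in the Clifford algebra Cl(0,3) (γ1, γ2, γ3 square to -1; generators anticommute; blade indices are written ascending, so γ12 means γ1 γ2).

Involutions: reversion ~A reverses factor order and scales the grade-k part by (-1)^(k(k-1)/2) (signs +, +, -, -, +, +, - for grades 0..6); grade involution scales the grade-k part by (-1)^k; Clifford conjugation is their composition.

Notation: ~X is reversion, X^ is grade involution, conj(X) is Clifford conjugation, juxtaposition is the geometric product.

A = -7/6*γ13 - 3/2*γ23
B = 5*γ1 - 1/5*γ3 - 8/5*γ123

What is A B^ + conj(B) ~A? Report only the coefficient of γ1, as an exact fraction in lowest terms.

first term: 79/30*γ1 - 47/30*γ2 + 35/6*γ3 + 15/2*γ123
second term: 79/30*γ1 - 47/30*γ2 + 35/6*γ3 - 15/2*γ123
Answer: 79/15


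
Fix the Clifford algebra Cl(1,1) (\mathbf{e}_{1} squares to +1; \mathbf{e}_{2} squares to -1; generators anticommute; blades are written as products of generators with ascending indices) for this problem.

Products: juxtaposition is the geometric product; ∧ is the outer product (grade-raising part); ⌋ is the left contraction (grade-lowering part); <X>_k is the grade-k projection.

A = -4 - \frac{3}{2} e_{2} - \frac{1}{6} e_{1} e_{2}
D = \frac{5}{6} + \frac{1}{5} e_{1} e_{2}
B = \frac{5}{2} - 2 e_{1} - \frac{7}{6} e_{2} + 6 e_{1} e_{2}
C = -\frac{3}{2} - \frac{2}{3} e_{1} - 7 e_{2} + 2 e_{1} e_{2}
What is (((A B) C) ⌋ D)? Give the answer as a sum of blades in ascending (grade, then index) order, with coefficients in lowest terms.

step 1: -\frac{51}{4} - \frac{43}{36} e_{1} + \frac{7}{12} e_{2} - \frac{329}{12} e_{1} e_{2}
step 2: -\frac{6659}{216} - \frac{4331}{24} e_{1} + \frac{1625}{24} e_{2} + \frac{195}{8} e_{1} e_{2}
step 3: -\frac{26977}{1296} + \frac{325}{24} e_{1} - \frac{4331}{120} e_{2} - \frac{6659}{1080} e_{1} e_{2}
Answer: -\frac{26977}{1296} + \frac{325}{24} e_{1} - \frac{4331}{120} e_{2} - \frac{6659}{1080} e_{1} e_{2}


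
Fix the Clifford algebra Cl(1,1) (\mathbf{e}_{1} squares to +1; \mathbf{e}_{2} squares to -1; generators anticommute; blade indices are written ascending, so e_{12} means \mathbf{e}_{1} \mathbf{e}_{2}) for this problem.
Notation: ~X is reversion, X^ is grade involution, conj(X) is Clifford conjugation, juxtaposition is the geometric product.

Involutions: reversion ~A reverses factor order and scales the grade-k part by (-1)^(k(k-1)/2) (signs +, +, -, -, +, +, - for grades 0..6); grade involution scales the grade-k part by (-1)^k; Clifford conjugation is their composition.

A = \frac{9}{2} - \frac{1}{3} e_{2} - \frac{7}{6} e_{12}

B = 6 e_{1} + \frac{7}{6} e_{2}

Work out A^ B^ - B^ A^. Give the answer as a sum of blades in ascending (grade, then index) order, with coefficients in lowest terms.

first term: \frac{7}{18} - \frac{1021}{36} e_{1} - \frac{49}{4} e_{2} + 2 e_{12}
second term: \frac{7}{18} - \frac{923}{36} e_{1} + \frac{7}{4} e_{2} - 2 e_{12}
Answer: -\frac{49}{18} e_{1} - 14 e_{2} + 4 e_{12}


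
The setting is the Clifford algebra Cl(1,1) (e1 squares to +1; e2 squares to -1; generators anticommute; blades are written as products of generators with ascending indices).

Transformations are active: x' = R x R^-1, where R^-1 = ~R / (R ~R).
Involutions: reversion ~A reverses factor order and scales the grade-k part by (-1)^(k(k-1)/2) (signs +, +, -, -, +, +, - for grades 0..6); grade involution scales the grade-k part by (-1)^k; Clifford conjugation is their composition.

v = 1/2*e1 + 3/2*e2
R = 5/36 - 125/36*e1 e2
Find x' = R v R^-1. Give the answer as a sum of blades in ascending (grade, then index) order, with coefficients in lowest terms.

~R = 5/36 + 125/36*e1 e2, and R ~R = -325/27, so R^-1 = ~R / (-325/27).
R v = 95/18*e1 + 35/18*e2
Answer: -97/156*e1 - 241/156*e2


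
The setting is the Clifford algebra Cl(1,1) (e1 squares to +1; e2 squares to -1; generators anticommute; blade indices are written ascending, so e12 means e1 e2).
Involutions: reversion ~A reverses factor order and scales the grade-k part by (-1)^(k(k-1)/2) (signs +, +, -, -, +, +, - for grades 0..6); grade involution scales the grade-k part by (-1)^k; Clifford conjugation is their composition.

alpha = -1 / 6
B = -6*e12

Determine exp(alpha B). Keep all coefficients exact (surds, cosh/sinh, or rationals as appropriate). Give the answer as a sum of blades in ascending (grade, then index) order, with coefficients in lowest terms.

B^2 = (-6)^2*(e12)^2 = 36*(+1) = 36 (a basis 2-blade squares to minus the product of its generators' squares).
B^2 = 36 — the positive square puts this in the hyperbolic regime; l = 6, alpha*l = -1, so exp(alpha B) = cosh(-1) + (sinh(-1)/6)*B = cosh(1) + (-sinh(1)/6)*B.
Answer: cosh(1) + sinh(1)*e12


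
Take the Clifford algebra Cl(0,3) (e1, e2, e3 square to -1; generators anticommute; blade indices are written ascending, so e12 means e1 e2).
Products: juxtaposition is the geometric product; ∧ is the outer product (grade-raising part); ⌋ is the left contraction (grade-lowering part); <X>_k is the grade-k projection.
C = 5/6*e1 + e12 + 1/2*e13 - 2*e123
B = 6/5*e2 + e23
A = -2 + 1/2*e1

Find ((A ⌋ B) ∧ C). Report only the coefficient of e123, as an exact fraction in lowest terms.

step 1: -12/5*e2 - 2*e23
step 2: 2*e12 - 7/15*e123
Answer: -7/15


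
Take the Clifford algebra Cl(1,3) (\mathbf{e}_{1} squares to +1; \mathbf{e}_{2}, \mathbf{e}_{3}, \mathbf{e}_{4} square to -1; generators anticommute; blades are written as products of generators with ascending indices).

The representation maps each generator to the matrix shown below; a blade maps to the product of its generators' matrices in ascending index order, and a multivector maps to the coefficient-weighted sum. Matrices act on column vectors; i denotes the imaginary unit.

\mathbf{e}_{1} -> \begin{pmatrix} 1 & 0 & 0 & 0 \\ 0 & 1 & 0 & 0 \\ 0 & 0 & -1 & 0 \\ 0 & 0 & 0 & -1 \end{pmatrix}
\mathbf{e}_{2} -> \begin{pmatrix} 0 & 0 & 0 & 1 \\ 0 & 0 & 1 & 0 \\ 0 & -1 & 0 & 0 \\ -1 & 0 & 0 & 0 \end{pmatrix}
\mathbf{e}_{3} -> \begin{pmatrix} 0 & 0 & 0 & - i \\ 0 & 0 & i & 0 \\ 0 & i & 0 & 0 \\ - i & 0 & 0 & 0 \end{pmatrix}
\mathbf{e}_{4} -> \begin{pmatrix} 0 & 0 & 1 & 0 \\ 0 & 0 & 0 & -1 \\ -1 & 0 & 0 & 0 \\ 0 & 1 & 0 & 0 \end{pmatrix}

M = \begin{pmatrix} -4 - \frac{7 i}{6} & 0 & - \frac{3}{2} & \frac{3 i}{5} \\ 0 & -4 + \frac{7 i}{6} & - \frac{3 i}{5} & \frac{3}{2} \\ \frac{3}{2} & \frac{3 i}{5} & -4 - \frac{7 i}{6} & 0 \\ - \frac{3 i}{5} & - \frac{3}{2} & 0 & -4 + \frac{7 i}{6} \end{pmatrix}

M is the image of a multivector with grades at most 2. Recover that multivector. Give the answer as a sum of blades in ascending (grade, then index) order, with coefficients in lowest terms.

Method: the blade images are trace-orthogonal — tr(rho(e_A) rho(e_B)^-1) = 4 if A = B and 0 otherwise — and rho(e_A)^-1 = (e_A)^2 * rho(e_A) with (e_A)^2 = +1 or -1, so the coefficient of e_A in the preimage is (e_A)^2 * tr(M rho(e_A))/4.
Nonzero projections over blades of grade <= 2: 1: (1)^2 = +1, tr(M 1) = -16, coefficient -4; e_{4}: (e_{4})^2 = -1, tr(M rho(e_{4})) = 6, coefficient -\frac{3}{2}; e_{1} e_{3}: (e_{1} e_{3})^2 = +1, tr(M rho(e_{1} e_{3})) = - \frac{12}{5}, coefficient -\frac{3}{5}; e_{2} e_{3}: (e_{2} e_{3})^2 = -1, tr(M rho(e_{2} e_{3})) = - \frac{14}{3}, coefficient \frac{7}{6}. Every other blade of grade <= 2 projects to 0.
Answer: -4 - \frac{3}{2} e_{4} - \frac{3}{5} e_{1} e_{3} + \frac{7}{6} e_{2} e_{3}


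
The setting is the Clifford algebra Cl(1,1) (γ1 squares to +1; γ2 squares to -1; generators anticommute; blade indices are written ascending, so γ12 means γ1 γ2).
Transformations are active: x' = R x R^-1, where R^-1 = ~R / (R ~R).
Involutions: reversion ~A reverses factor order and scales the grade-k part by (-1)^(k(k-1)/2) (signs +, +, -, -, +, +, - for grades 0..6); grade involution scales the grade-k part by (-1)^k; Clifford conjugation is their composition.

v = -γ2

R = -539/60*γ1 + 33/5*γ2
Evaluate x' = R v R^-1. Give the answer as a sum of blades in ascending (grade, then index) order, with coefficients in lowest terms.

~R = -539/60*γ1 + 33/5*γ2, and R ~R = 26741/720, so R^-1 = ~R / (26741/720).
R v = 33/5 + 539/60*γ12
Answer: -3528/1105*γ1 + 3697/1105*γ2


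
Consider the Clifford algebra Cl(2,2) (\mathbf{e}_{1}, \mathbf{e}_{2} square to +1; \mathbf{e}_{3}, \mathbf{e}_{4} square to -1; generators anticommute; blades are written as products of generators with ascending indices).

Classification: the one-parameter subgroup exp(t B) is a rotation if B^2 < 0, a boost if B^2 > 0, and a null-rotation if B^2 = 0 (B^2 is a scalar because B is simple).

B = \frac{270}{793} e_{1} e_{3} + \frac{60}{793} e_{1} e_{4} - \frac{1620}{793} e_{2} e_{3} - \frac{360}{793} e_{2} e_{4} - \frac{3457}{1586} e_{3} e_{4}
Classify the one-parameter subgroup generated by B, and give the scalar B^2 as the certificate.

B^2 term by term: the squares give (\frac{270}{793})^2*(e_{1} e_{3})^2 + (\frac{60}{793})^2*(e_{1} e_{4})^2 + (-\frac{1620}{793})^2*(e_{2} e_{3})^2 + (-\frac{360}{793})^2*(e_{2} e_{4})^2 + (-\frac{3457}{1586})^2*(e_{3} e_{4})^2 = \frac{72900}{628849}*(+1) + \frac{3600}{628849}*(+1) + \frac{2624400}{628849}*(+1) + \frac{129600}{628849}*(+1) + \frac{11950849}{2515396}*(-1) = -\frac{1}{4} (each basis 2-blade squares to minus the product of its generators' squares); cross terms between blades sharing an index anticommute and cancel; the commuting (index-disjoint) pairs give grade-4 terms 2*c*c'*(blade product), which cancel blade by blade — e_{1} e_{2} e_{3} e_{4}: \frac{194400}{628849} - \frac{194400}{628849} = 0 — confirming B is simple. So B^2 = -\frac{1}{4}.
Answer: rotation, certificate B^2 = -\frac{1}{4}. The invariant at work: B^2 = -\frac{1}{4} is unchanged by conjugation, hence its sign classifies the subgroup whatever basis B is written in.


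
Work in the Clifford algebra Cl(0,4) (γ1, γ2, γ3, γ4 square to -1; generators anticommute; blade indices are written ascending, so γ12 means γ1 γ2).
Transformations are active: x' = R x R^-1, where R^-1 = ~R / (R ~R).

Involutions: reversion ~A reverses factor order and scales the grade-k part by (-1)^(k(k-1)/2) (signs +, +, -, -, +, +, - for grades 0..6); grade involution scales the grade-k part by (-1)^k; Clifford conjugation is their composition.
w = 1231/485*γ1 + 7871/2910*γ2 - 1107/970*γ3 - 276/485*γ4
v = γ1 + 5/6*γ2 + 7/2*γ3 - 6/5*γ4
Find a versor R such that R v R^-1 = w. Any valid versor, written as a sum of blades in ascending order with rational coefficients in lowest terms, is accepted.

Here q(v) = q(w) = -6923/450; the classical choice R = v + w = 1716/485*γ1 + 1716/485*γ2 + 1144/485*γ3 - 858/485*γ4 then realises v -> w under the sandwich.
Answer: 1716/485*γ1 + 1716/485*γ2 + 1144/485*γ3 - 858/485*γ4


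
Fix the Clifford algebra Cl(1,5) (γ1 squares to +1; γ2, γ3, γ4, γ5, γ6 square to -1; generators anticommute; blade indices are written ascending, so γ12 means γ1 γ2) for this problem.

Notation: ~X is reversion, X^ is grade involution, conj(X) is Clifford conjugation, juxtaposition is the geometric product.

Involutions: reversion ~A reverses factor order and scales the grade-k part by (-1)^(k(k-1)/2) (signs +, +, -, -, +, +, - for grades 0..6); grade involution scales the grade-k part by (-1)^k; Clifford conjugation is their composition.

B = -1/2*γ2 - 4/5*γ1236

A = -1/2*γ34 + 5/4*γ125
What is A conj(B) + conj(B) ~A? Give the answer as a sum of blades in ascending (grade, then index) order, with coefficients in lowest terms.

first term: 5/8*γ15 - 1/4*γ234 + γ356 + 2/5*γ1246
second term: -5/8*γ15 + 1/4*γ234 - γ356 + 2/5*γ1246
Answer: 4/5*γ1246


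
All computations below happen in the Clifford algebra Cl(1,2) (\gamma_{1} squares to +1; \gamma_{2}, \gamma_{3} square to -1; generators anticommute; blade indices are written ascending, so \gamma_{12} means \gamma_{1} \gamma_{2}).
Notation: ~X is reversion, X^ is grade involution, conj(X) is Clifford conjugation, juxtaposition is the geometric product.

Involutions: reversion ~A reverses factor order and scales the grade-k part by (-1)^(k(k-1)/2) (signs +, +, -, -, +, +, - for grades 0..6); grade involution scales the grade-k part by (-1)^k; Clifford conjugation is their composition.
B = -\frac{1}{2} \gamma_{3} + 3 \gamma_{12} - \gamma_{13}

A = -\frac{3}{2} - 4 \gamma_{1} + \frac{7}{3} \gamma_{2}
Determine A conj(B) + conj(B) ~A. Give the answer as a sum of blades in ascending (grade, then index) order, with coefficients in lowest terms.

first term: -7 \gamma_{1} + 12 \gamma_{2} - \frac{19}{4} \gamma_{3} + \frac{9}{2} \gamma_{12} - \frac{7}{2} \gamma_{13} + \frac{7}{6} \gamma_{23} - \frac{7}{3} \gamma_{123}
second term: 7 \gamma_{1} - 12 \gamma_{2} + \frac{13}{4} \gamma_{3} + \frac{9}{2} \gamma_{12} + \frac{1}{2} \gamma_{13} - \frac{7}{6} \gamma_{23} - \frac{7}{3} \gamma_{123}
Answer: -\frac{3}{2} \gamma_{3} + 9 \gamma_{12} - 3 \gamma_{13} - \frac{14}{3} \gamma_{123}


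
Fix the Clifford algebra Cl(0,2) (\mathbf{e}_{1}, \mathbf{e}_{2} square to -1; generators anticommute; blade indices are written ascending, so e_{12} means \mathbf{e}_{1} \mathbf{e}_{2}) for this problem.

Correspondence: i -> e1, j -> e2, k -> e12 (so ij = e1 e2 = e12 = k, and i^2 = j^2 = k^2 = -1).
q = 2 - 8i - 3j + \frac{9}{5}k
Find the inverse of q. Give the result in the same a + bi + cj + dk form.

In blades: q = 2 - 8 e_{1} - 3 e_{2} + \frac{9}{5} e_{12}.
With qbar = 2 + 8 e_{1} + 3 e_{2} - \frac{9}{5} e_{12} (scalar fixed, mapped units negated), q qbar = \frac{2006}{25} (the sum of squared coefficients), so q^-1 = qbar / (\frac{2006}{25}) = \frac{25}{1003} + \frac{100}{1003} e_{1} + \frac{75}{2006} e_{2} - \frac{45}{2006} e_{12}; translating back:
Answer: \frac{25}{1003} + \frac{100}{1003}i + \frac{75}{2006}j - \frac{45}{2006}k


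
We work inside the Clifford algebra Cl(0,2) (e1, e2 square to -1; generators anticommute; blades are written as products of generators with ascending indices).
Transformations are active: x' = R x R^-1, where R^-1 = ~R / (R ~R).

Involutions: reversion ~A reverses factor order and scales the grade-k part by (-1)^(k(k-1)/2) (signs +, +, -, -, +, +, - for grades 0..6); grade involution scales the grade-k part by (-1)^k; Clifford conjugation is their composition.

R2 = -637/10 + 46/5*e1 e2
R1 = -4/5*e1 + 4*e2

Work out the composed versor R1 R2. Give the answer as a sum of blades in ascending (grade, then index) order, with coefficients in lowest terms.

Distribute over the terms of R1 (each basis-blade product reordered to ascending indices, repeated generators contracted through their squares):
(-4/5*e1) R2 = 1274/25*e1 + 184/25*e2
(4*e2) R2 = 184/5*e1 - 1274/5*e2
Summing the partial products and collecting blades:
Answer: 2194/25*e1 - 6186/25*e2


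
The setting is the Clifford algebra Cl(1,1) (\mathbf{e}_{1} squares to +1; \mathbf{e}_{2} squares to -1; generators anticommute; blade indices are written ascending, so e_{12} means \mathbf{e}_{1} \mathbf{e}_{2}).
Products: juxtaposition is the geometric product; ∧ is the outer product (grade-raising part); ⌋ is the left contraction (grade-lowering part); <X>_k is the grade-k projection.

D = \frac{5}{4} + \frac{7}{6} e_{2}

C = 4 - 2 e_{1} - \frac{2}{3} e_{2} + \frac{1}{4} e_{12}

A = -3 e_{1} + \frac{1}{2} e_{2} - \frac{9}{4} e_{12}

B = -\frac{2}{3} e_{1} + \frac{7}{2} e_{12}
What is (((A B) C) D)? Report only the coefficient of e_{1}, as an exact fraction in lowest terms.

step 1: -\frac{47}{8} + \frac{7}{4} e_{1} - 12 e_{2} + \frac{1}{3} e_{12}
step 2: -\frac{419}{12} + \frac{575}{36} e_{1} - \frac{2063}{48} e_{2} - \frac{2429}{96} e_{12}
step 3: \frac{1871}{288} + \frac{3167}{64} e_{1} - \frac{54409}{576} e_{2} - \frac{44905}{3456} e_{12}
Answer: \frac{3167}{64}


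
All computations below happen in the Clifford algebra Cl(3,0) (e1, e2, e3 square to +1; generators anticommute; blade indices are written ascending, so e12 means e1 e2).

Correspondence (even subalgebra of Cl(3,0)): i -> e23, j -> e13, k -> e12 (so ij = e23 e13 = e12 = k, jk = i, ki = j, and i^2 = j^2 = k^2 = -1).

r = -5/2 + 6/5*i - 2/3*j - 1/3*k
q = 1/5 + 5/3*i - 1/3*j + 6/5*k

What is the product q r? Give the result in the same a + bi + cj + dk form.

In blades: q = 1/5 + 6/5*e12 - 1/3*e13 + 5/3*e23, r = -5/2 - 1/3*e12 - 2/3*e13 + 6/5*e23.
Distribute q over r term by term (generator squares from the signature, products reordered to ascending indices): (1/5)*r = -1/2 - 1/15*e12 - 2/15*e13 + 6/25*e23; (6/5*e12)*r = 2/5 - 3*e12 + 36/25*e13 + 4/5*e23; (-1/3*e13)*r = -2/9 + 2/5*e12 + 5/6*e13 + 1/9*e23; (5/3*e23)*r = -2 - 10/9*e12 + 5/9*e13 - 25/6*e23.
Sum: -209/90 - 34/9*e12 + 1213/450*e13 - 1357/450*e23; translating back through the correspondence:
Answer: -209/90 - 1357/450*i + 1213/450*j - 34/9*k


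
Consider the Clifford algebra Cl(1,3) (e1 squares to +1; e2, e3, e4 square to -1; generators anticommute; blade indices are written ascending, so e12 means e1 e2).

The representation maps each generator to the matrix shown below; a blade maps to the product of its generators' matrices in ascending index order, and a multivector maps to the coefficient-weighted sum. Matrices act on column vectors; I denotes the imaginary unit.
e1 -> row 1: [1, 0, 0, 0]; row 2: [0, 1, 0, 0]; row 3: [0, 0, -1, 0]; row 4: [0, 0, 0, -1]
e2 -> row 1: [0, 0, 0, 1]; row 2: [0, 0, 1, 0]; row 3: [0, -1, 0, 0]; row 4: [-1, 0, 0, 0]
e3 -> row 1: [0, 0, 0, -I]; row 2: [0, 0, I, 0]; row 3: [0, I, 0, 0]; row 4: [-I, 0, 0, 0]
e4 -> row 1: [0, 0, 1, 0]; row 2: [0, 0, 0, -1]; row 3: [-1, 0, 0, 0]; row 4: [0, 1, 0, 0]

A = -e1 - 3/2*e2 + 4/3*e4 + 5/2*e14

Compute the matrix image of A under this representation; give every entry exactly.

Bivector images (products of the table entries): rho(e14) = rho(e1)rho(e4) = row 1: [0, 0, 1, 0]; row 2: [0, 0, 0, -1]; row 3: [1, 0, 0, 0]; row 4: [0, -1, 0, 0].
M = (-1)*rho(e1) + (-3/2)*rho(e2) + (4/3)*rho(e4) + (5/2)*rho(e14), summed entrywise:
Answer: row 1: [-1, 0, 23/6, -3/2]; row 2: [0, -1, -3/2, -23/6]; row 3: [7/6, 3/2, 1, 0]; row 4: [3/2, -7/6, 0, 1]


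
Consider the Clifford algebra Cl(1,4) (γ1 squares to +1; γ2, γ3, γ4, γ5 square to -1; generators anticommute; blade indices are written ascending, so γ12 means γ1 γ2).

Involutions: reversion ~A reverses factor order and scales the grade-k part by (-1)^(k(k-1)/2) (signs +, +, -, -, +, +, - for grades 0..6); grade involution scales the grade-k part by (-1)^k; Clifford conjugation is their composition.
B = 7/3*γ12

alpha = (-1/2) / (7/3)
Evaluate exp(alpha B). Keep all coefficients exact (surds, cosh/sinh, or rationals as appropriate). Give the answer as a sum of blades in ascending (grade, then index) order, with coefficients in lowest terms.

B^2 = (7/3)^2*(γ12)^2 = 49/9*(+1) = 49/9 (a basis 2-blade squares to minus the product of its generators' squares).
B^2 = 49/9 — since the square is positive, the closed form is hyperbolic: l = 7/3, alpha*l = -1/2, so exp(alpha B) = cosh(-1/2) + (sinh(-1/2)/(7/3))*B = cosh(1/2) + (-3*sinh(1/2)/7)*B.
Answer: cosh(1/2) - sinh(1/2)*γ12


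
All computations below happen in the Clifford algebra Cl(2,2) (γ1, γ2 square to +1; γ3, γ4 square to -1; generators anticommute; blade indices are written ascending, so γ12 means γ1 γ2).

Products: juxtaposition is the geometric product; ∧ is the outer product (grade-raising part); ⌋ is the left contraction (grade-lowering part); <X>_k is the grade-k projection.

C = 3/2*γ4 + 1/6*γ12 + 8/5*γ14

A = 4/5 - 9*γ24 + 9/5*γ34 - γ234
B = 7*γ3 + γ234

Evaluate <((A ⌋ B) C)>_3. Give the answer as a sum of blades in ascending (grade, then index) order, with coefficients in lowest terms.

step 1: 1 - 9/5*γ2 + 73/5*γ3 + 4/5*γ234
step 2: 3/10*γ1 + 3/2*γ4 + 1/6*γ12 + 8/5*γ14 - 6/5*γ23 - 27/10*γ24 + 219/10*γ34 + 557/150*γ123 + 72/25*γ124 - 1762/75*γ134
step 3: 557/150*γ123 + 72/25*γ124 - 1762/75*γ134
Answer: 557/150*γ123 + 72/25*γ124 - 1762/75*γ134


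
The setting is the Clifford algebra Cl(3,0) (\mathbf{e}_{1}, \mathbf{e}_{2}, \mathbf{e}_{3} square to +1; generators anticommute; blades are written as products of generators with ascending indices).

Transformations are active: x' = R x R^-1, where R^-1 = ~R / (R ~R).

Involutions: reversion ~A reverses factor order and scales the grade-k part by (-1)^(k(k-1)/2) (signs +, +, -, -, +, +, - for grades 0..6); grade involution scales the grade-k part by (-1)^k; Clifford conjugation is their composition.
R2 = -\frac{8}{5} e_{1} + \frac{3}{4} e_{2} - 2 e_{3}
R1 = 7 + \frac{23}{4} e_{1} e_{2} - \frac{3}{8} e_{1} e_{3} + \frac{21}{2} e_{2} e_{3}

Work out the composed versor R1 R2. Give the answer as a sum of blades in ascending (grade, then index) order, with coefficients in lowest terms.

Distribute over the terms of R2 (each basis-blade product reordered to ascending indices, repeated generators contracted through their squares):
R1 (-\frac{8}{5} e_{1}) = -\frac{56}{5} e_{1} + \frac{46}{5} e_{2} - \frac{3}{5} e_{3} - \frac{84}{5} e_{1} e_{2} e_{3}
R1 (\frac{3}{4} e_{2}) = \frac{69}{16} e_{1} + \frac{21}{4} e_{2} - \frac{63}{8} e_{3} + \frac{9}{32} e_{1} e_{2} e_{3}
R1 (-2 e_{3}) = \frac{3}{4} e_{1} - 21 e_{2} - 14 e_{3} - \frac{23}{2} e_{1} e_{2} e_{3}
Summing the partial products and collecting blades:
Answer: -\frac{491}{80} e_{1} - \frac{131}{20} e_{2} - \frac{899}{40} e_{3} - \frac{4483}{160} e_{1} e_{2} e_{3}


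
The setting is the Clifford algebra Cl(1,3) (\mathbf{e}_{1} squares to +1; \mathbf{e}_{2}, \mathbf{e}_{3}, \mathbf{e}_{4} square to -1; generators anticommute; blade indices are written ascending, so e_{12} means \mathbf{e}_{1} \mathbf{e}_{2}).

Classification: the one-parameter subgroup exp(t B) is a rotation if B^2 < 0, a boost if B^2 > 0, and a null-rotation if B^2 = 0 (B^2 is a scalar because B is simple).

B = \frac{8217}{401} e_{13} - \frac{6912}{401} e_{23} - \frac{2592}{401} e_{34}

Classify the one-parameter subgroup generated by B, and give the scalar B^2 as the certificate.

B^2 term by term: the squares give (\frac{8217}{401})^2*(e_{13})^2 + (-\frac{6912}{401})^2*(e_{23})^2 + (-\frac{2592}{401})^2*(e_{34})^2 = \frac{67519089}{160801}*(+1) + \frac{47775744}{160801}*(-1) + \frac{6718464}{160801}*(-1) = 81 (each basis 2-blade squares to minus the product of its generators' squares); cross terms between blades sharing an index anticommute and cancel. So B^2 = 81.
Answer: boost, certificate B^2 = 81. Note: conjugating B changes its blade decomposition but never the scalar B^2 = 81, whose sign settles the classification.


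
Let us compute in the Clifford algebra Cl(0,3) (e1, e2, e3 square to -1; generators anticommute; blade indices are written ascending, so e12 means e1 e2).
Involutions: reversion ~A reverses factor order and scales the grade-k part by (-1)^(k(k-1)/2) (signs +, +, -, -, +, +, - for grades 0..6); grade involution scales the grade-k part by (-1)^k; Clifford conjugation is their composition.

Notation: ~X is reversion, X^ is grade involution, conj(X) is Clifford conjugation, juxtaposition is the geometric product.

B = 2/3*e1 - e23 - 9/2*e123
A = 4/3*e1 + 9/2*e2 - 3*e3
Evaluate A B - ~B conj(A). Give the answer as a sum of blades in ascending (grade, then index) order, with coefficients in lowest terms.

first term: -8/9 + 3*e2 + 9/2*e3 - 33/2*e12 - 73/4*e13 + 6*e23 - 4/3*e123
second term: 8/9 - 3*e2 - 9/2*e3 - 33/2*e12 - 73/4*e13 + 6*e23 - 4/3*e123
Answer: -16/9 + 6*e2 + 9*e3


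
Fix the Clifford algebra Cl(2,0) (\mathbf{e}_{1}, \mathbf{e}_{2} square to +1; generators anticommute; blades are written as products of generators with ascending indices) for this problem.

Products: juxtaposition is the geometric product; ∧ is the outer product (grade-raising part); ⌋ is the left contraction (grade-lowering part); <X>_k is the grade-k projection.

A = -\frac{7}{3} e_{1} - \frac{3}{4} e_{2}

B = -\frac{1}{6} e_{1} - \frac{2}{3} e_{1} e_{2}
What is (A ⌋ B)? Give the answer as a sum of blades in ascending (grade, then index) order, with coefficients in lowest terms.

step 1: \frac{7}{18} - \frac{1}{2} e_{1} + \frac{14}{9} e_{2}
Answer: \frac{7}{18} - \frac{1}{2} e_{1} + \frac{14}{9} e_{2}


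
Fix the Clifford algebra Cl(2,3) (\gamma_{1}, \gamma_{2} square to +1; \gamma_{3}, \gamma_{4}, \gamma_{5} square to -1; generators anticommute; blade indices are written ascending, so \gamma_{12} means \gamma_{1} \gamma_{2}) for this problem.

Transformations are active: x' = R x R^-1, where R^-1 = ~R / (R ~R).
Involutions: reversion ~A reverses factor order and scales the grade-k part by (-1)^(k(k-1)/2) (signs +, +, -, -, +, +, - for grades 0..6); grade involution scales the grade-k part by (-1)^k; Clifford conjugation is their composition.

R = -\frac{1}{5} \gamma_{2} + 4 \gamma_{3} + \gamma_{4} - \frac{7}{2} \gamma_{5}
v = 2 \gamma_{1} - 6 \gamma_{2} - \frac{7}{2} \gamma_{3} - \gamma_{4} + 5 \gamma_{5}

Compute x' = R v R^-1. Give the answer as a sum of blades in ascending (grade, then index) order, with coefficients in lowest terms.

~R = -\frac{1}{5} \gamma_{2} + 4 \gamma_{3} + \gamma_{4} - \frac{7}{2} \gamma_{5}, and R ~R = -\frac{2921}{100}, so R^-1 = ~R / (-\frac{2921}{100}).
R v = \frac{337}{10} + \frac{2}{5} \gamma_{12} - 8 \gamma_{13} - 2 \gamma_{14} + 7 \gamma_{15} + \frac{247}{10} \gamma_{23} + \frac{31}{5} \gamma_{24} - 22 \gamma_{25} - \frac{1}{2} \gamma_{34} + \frac{31}{4} \gamma_{35} + \frac{3}{2} \gamma_{45}
Answer: -2 \gamma_{1} + \frac{18874}{2921} \gamma_{2} - \frac{33473}{5842} \gamma_{3} - \frac{3819}{2921} \gamma_{4} + \frac{8985}{2921} \gamma_{5}


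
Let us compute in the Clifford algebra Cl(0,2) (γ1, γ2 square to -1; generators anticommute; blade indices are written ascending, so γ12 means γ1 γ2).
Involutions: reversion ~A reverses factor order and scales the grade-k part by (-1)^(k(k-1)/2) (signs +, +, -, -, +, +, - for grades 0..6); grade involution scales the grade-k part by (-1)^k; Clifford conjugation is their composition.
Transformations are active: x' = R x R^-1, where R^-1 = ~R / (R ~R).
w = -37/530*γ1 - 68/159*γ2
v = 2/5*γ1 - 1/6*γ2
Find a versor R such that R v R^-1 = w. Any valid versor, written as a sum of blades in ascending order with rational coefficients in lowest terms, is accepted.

Construction: equal norms (both -169/900) license R = v + w = 35/106*γ1 - 63/106*γ2 — nothing changes along that direction, while (v - w)/2 changes sign, so v maps onto w.
Answer: 35/106*γ1 - 63/106*γ2


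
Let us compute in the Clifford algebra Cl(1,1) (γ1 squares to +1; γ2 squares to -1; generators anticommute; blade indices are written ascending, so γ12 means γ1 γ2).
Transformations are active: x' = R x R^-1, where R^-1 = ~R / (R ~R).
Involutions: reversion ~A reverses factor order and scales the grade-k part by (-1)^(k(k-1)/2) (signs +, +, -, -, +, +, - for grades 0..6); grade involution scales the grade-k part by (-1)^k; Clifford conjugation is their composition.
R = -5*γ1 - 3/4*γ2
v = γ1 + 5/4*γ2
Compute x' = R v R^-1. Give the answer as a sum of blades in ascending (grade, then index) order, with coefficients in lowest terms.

~R = -5*γ1 - 3/4*γ2, and R ~R = 391/16, so R^-1 = ~R / (391/16).
R v = -65/16 - 11/2*γ12
Answer: 259/391*γ1 - 1565/1564*γ2


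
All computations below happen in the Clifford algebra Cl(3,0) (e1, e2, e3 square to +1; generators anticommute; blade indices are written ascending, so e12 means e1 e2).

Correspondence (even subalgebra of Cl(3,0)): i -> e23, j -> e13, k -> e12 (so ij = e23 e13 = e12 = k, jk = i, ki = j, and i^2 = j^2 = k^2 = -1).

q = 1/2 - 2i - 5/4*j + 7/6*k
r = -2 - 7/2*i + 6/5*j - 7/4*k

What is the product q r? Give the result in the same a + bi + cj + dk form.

In blades: q = 1/2 + 7/6*e12 - 5/4*e13 - 2*e23, r = -2 - 7/4*e12 + 6/5*e13 - 7/2*e23.
Distribute q over r term by term (generator squares from the signature, products reordered to ascending indices): (1/2)*r = -1 - 7/8*e12 + 3/5*e13 - 7/4*e23; (7/6*e12)*r = 49/24 - 7/3*e12 - 49/12*e13 - 7/5*e23; (-5/4*e13)*r = 3/2 - 35/8*e12 + 5/2*e13 + 35/16*e23; (-2*e23)*r = -7 - 12/5*e12 - 7/2*e13 + 4*e23.
Sum: -107/24 - 599/60*e12 - 269/60*e13 + 243/80*e23; translating back through the correspondence:
Answer: -107/24 + 243/80*i - 269/60*j - 599/60*k


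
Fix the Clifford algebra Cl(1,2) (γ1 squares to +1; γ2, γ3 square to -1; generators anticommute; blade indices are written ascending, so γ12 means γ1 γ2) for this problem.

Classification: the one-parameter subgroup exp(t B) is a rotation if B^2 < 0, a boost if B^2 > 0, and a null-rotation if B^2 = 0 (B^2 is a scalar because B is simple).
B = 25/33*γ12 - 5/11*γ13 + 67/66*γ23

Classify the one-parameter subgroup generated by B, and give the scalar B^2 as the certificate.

B^2 term by term: the squares give (25/33)^2*(γ12)^2 + (-5/11)^2*(γ13)^2 + (67/66)^2*(γ23)^2 = 625/1089*(+1) + 25/121*(+1) + 4489/4356*(-1) = -1/4 (each basis 2-blade squares to minus the product of its generators' squares); cross terms between blades sharing an index anticommute and cancel. So B^2 = -1/4.
Answer: rotation, certificate B^2 = -1/4. Certificate logic: -1/4 is a conjugation-invariant scalar, so its sign fixes rotation versus boost versus null-rotation outright.


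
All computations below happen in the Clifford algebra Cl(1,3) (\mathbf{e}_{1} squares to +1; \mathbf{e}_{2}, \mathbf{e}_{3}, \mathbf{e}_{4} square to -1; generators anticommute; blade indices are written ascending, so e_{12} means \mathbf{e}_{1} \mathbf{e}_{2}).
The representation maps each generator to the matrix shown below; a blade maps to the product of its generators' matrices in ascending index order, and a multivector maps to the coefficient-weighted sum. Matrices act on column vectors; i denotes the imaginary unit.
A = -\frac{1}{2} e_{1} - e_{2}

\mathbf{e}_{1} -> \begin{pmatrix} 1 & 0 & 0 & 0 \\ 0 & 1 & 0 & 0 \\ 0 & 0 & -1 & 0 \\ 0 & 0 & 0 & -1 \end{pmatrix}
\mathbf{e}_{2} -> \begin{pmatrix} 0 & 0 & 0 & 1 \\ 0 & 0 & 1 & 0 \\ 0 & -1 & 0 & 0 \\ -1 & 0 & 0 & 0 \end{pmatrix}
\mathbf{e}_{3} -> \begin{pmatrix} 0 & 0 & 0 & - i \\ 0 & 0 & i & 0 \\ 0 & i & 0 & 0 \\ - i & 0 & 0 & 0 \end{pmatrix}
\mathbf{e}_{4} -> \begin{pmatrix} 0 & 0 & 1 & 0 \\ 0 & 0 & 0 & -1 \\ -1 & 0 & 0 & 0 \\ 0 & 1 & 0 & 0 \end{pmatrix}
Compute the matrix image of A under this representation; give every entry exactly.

M = (-\frac{1}{2})*rho(e_{1}) + (-1)*rho(e_{2}), summed entrywise:
Answer: \begin{pmatrix} - \frac{1}{2} & 0 & 0 & -1 \\ 0 & - \frac{1}{2} & -1 & 0 \\ 0 & 1 & \frac{1}{2} & 0 \\ 1 & 0 & 0 & \frac{1}{2} \end{pmatrix}


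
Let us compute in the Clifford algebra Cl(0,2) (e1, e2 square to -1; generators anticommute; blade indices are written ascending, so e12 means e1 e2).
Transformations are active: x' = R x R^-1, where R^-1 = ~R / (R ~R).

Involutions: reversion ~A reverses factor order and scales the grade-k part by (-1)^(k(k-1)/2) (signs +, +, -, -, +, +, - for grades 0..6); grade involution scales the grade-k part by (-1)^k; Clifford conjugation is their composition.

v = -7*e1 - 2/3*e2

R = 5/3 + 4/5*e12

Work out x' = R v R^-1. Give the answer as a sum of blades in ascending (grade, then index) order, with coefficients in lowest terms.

~R = 5/3 - 4/5*e12, and R ~R = 769/225, so R^-1 = ~R / (769/225).
R v = -167/15*e1 - 302/45*e2
Answer: -2967/769*e1 - 13562/2307*e2


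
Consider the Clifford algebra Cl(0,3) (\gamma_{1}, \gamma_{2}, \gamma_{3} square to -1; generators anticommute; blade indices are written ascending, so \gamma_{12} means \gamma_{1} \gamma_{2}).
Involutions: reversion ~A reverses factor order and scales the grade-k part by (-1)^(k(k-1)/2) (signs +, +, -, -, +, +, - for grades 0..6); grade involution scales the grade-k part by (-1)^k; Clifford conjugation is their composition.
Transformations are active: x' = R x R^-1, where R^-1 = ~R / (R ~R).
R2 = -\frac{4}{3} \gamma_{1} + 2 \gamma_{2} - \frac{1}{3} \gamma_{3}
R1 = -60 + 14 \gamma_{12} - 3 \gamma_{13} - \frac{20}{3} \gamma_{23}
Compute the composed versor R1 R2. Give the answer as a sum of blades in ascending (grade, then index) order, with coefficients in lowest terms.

Distribute over the terms of R2 (each basis-blade product reordered to ascending indices, repeated generators contracted through their squares):
R1 (-\frac{4}{3} \gamma_{1}) = 80 \gamma_{1} - \frac{56}{3} \gamma_{2} + 4 \gamma_{3} + \frac{80}{9} \gamma_{123}
R1 (2 \gamma_{2}) = -28 \gamma_{1} - 120 \gamma_{2} - \frac{40}{3} \gamma_{3} + 6 \gamma_{123}
R1 (-\frac{1}{3} \gamma_{3}) = -\gamma_{1} - \frac{20}{9} \gamma_{2} + 20 \gamma_{3} - \frac{14}{3} \gamma_{123}
Summing the partial products and collecting blades:
Answer: 51 \gamma_{1} - \frac{1268}{9} \gamma_{2} + \frac{32}{3} \gamma_{3} + \frac{92}{9} \gamma_{123}
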